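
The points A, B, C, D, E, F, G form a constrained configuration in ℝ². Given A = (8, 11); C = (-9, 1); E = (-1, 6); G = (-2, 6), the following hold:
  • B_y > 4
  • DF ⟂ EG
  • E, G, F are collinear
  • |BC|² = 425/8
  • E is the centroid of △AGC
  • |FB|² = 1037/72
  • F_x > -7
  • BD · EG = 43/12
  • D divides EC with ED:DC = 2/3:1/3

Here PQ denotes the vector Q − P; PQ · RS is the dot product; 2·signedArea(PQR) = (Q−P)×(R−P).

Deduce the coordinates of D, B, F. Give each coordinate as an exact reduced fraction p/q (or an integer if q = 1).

1. D_x = -19/3  [D divides EC with ED:DC = 2/3:1/3]
2. D_y = 8/3  [D divides EC with ED:DC = 2/3:1/3]
   → D = (-19/3, 8/3)
3. B_x = -11/4  [BD · EG = 43/12]
4. B_y = 19/4  [|BC|² = 425/8]
   → B = (-11/4, 19/4)
5. F_x = -19/3  [E, G, F are collinear ∩ DF ⟂ EG]
6. F_y = 6  [E, G, F are collinear ∩ DF ⟂ EG]
   → F = (-19/3, 6)

B = (-11/4, 19/4)
D = (-19/3, 8/3)
F = (-19/3, 6)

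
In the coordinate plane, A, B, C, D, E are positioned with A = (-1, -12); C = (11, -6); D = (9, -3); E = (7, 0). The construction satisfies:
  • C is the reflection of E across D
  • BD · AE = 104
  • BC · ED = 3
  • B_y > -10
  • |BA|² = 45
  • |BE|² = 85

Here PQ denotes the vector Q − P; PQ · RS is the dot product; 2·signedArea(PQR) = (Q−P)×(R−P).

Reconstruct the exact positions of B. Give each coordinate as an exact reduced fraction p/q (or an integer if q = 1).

B = (5, -9)

1. B_x = 5  [BD · AE = 104 ∩ BC · ED = 3]
2. B_y = -9  [BD · AE = 104 ∩ BC · ED = 3]
   → B = (5, -9)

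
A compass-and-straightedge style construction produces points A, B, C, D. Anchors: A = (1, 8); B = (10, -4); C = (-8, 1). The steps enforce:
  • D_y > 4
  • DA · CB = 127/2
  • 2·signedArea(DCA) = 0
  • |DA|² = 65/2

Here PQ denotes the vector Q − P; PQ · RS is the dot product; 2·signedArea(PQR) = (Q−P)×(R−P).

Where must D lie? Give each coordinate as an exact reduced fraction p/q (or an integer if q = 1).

1. D_x = -7/2  [2·signedArea(DCA) = 0 ∩ DA · CB = 127/2]
2. D_y = 9/2  [2·signedArea(DCA) = 0 ∩ DA · CB = 127/2]
   → D = (-7/2, 9/2)

D = (-7/2, 9/2)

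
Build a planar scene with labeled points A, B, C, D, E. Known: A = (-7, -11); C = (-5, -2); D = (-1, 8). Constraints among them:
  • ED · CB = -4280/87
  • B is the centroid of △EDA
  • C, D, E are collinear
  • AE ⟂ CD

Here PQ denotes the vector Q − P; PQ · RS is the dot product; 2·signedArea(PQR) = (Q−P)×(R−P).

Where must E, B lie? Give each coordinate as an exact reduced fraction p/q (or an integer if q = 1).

B = (-475/87, -130/29)
E = (-243/29, -303/29)

1. E_x = -243/29  [C, D, E are collinear ∩ AE ⟂ CD]
2. E_y = -303/29  [C, D, E are collinear ∩ AE ⟂ CD]
   → E = (-243/29, -303/29)
3. B_x = -475/87  [B is the centroid of △EDA]
4. B_y = -130/29  [B is the centroid of △EDA]
   → B = (-475/87, -130/29)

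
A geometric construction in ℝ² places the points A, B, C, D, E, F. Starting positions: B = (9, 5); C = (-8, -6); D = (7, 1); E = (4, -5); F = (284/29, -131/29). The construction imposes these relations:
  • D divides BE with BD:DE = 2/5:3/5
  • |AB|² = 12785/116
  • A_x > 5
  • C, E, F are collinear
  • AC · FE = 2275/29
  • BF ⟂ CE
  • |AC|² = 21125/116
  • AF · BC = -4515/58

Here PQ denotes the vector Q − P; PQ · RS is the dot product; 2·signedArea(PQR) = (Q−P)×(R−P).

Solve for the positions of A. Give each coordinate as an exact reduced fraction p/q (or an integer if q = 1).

1. A_x = 158/29  [AF · BC = -4515/58 ∩ AC · FE = 2275/29]
2. A_y = -283/58  [AF · BC = -4515/58 ∩ AC · FE = 2275/29]
   → A = (158/29, -283/58)

A = (158/29, -283/58)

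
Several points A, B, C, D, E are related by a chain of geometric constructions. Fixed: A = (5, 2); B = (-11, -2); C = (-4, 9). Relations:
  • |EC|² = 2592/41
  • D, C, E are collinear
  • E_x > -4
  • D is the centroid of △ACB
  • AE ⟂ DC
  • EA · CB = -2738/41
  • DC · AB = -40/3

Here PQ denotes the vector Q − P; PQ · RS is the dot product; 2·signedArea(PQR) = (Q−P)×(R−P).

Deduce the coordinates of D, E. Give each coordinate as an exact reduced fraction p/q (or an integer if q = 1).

D = (-10/3, 3)
E = (-128/41, 45/41)

1. D_x = -10/3  [D is the centroid of △ACB]
2. D_y = 3  [D is the centroid of △ACB]
   → D = (-10/3, 3)
3. E_x = -128/41  [D, C, E are collinear ∩ AE ⟂ DC]
4. E_y = 45/41  [D, C, E are collinear ∩ AE ⟂ DC]
   → E = (-128/41, 45/41)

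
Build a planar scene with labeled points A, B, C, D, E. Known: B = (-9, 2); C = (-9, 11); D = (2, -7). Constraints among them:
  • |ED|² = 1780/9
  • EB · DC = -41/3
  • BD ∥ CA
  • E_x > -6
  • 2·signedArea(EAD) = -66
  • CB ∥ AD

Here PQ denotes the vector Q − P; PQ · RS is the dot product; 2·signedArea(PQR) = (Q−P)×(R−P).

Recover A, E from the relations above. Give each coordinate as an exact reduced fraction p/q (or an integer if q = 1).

1. A_x = 2  [CB ∥ AD ∩ BD ∥ CA]
2. A_y = 2  [CB ∥ AD ∩ BD ∥ CA]
   → A = (2, 2)
3. E_x = -16/3  [EB · DC = -41/3 ∩ 2·signedArea(EAD) = -66]
4. E_y = 5  [EB · DC = -41/3 ∩ 2·signedArea(EAD) = -66]
   → E = (-16/3, 5)

A = (2, 2)
E = (-16/3, 5)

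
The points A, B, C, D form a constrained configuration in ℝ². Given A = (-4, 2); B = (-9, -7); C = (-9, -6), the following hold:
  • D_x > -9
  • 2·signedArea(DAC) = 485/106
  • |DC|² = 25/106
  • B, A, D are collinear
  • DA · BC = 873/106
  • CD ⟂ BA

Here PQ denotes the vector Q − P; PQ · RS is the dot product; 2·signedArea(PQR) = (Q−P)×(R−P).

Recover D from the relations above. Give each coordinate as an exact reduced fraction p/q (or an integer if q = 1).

D = (-909/106, -661/106)

1. D_x = -909/106  [B, A, D are collinear ∩ CD ⟂ BA]
2. D_y = -661/106  [B, A, D are collinear ∩ CD ⟂ BA]
   → D = (-909/106, -661/106)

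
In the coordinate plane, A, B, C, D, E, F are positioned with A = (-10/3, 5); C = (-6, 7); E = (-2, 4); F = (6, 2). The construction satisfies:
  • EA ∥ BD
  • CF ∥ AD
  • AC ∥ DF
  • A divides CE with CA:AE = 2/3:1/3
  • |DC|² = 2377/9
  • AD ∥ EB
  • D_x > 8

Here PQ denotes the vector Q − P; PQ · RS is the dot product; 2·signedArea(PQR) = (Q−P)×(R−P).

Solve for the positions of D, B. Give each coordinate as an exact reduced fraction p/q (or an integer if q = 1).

B = (10, -1)
D = (26/3, 0)

1. D_x = 26/3  [AC ∥ DF ∩ CF ∥ AD]
2. D_y = 0  [AC ∥ DF ∩ CF ∥ AD]
   → D = (26/3, 0)
3. B_x = 10  [EA ∥ BD ∩ AD ∥ EB]
4. B_y = -1  [EA ∥ BD ∩ AD ∥ EB]
   → B = (10, -1)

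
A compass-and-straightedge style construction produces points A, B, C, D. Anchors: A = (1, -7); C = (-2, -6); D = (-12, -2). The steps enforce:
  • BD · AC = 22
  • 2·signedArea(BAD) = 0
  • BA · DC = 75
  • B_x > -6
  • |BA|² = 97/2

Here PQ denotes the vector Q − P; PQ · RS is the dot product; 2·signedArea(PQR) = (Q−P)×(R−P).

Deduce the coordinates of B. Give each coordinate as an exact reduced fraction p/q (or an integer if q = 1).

1. B_x = -11/2  [2·signedArea(BAD) = 0 ∩ BD · AC = 22]
2. B_y = -9/2  [2·signedArea(BAD) = 0 ∩ BD · AC = 22]
   → B = (-11/2, -9/2)

B = (-11/2, -9/2)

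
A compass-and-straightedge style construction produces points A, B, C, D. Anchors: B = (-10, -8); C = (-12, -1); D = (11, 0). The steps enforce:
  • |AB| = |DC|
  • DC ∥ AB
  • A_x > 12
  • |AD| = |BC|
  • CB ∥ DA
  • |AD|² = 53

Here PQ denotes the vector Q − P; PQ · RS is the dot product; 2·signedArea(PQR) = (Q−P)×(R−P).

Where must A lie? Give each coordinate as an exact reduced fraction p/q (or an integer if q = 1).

1. A_x = 13  [DC ∥ AB ∩ CB ∥ DA]
2. A_y = -7  [DC ∥ AB ∩ CB ∥ DA]
   → A = (13, -7)

A = (13, -7)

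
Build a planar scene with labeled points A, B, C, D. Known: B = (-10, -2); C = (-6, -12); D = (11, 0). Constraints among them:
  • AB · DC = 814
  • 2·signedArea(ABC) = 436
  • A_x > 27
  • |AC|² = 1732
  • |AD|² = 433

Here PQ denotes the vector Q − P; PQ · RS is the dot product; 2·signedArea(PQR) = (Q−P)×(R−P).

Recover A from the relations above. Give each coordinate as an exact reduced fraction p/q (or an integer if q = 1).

1. A_x = 28  [2·signedArea(ABC) = 436 ∩ AB · DC = 814]
2. A_y = 12  [2·signedArea(ABC) = 436 ∩ AB · DC = 814]
   → A = (28, 12)

A = (28, 12)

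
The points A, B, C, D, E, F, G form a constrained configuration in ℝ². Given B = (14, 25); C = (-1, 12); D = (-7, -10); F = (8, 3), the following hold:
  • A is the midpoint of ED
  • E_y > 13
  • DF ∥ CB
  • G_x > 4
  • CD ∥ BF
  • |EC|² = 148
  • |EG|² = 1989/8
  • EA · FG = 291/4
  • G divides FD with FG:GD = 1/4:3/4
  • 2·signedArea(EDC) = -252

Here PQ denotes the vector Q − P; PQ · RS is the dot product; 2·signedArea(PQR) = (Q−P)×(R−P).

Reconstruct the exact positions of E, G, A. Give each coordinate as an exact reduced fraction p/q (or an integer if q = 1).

A = (2, 2)
E = (11, 14)
G = (17/4, -1/4)

1. E_x = 11  [line -22·x + 6·y + 158 = 0 ∩ |EC|² = 148]
2. E_y = 14  [line -22·x + 6·y + 158 = 0 ∩ |EC|² = 148]
   → E = (11, 14)
3. G_x = 17/4  [G divides FD with FG:GD = 1/4:3/4]
4. G_y = -1/4  [G divides FD with FG:GD = 1/4:3/4]
   → G = (17/4, -1/4)
5. A_x = 2  [A is the midpoint of ED]
6. A_y = 2  [A is the midpoint of ED]
   → A = (2, 2)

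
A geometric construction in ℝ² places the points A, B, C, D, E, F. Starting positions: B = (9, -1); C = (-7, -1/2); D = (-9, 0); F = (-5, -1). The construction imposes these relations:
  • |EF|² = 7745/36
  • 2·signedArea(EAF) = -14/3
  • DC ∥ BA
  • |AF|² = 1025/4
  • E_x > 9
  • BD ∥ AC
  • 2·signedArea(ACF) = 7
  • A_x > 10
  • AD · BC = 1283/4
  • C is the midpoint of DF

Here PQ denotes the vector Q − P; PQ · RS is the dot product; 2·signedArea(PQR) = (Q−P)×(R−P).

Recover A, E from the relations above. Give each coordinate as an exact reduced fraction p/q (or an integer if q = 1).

A = (11, -3/2)
E = (29/3, -7/6)

1. A_x = 11  [BD ∥ AC ∩ DC ∥ BA]
2. A_y = -3/2  [BD ∥ AC ∩ DC ∥ BA]
   → A = (11, -3/2)
3. E_x = 29/3  [line -1/2·x + -16·y + -83/6 = 0 ∩ |EF|² = 7745/36]
4. E_y = -7/6  [line -1/2·x + -16·y + -83/6 = 0 ∩ |EF|² = 7745/36]
   → E = (29/3, -7/6)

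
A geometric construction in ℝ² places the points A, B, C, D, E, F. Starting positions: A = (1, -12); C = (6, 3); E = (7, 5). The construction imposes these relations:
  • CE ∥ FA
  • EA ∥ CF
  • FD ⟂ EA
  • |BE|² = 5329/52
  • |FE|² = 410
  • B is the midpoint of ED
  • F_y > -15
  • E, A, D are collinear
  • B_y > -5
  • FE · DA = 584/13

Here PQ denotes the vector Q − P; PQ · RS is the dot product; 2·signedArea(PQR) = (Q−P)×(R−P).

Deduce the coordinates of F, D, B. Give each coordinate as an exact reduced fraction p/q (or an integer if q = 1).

1. F_x = 0  [CE ∥ FA ∩ EA ∥ CF]
2. F_y = -14  [CE ∥ FA ∩ EA ∥ CF]
   → F = (0, -14)
3. D_x = 17/65  [E, A, D are collinear ∩ FD ⟂ EA]
4. D_y = -916/65  [E, A, D are collinear ∩ FD ⟂ EA]
   → D = (17/65, -916/65)
5. B_x = 236/65  [B is the midpoint of ED]
6. B_y = -591/130  [B is the midpoint of ED]
   → B = (236/65, -591/130)

B = (236/65, -591/130)
D = (17/65, -916/65)
F = (0, -14)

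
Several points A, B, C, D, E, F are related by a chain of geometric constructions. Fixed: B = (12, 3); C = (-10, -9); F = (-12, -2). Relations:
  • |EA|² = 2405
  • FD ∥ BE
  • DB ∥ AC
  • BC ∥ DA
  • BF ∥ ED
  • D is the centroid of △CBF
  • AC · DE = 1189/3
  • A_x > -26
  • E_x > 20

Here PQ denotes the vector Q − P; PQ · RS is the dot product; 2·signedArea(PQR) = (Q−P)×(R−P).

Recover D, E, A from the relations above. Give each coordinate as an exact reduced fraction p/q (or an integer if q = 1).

1. D_x = -10/3  [D is the centroid of △CBF]
2. D_y = -8/3  [D is the centroid of △CBF]
   → D = (-10/3, -8/3)
3. E_x = 62/3  [BF ∥ ED ∩ FD ∥ BE]
4. E_y = 7/3  [BF ∥ ED ∩ FD ∥ BE]
   → E = (62/3, 7/3)
5. A_x = -76/3  [DB ∥ AC ∩ BC ∥ DA]
6. A_y = -44/3  [DB ∥ AC ∩ BC ∥ DA]
   → A = (-76/3, -44/3)

A = (-76/3, -44/3)
D = (-10/3, -8/3)
E = (62/3, 7/3)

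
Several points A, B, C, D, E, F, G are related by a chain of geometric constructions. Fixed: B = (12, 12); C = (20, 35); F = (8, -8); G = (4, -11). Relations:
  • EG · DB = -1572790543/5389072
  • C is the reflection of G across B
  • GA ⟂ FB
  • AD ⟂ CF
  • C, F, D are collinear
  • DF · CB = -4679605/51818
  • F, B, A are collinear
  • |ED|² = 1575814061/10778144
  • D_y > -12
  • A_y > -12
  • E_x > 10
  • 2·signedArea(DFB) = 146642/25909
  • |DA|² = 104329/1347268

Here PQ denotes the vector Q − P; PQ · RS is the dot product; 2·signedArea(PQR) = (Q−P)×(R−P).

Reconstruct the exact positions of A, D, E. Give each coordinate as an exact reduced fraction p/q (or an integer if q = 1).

A = (189/26, -303/26)
D = (181394/25909, -600003/51818)
E = (1087/104, 1/104)

1. A_x = 189/26  [F, B, A are collinear ∩ GA ⟂ FB]
2. A_y = -303/26  [F, B, A are collinear ∩ GA ⟂ FB]
   → A = (189/26, -303/26)
3. D_x = 181394/25909  [C, F, D are collinear ∩ AD ⟂ CF]
4. D_y = -600003/51818  [C, F, D are collinear ∩ AD ⟂ CF]
   → D = (181394/25909, -600003/51818)
5. E_x = 1087/104  [line -129514/25909·x + -1221819/51818·y + 282785255/5389072 = 0 ∩ |ED|² = 1575814061/10778144]
6. E_y = 1/104  [line -129514/25909·x + -1221819/51818·y + 282785255/5389072 = 0 ∩ |ED|² = 1575814061/10778144]
   → E = (1087/104, 1/104)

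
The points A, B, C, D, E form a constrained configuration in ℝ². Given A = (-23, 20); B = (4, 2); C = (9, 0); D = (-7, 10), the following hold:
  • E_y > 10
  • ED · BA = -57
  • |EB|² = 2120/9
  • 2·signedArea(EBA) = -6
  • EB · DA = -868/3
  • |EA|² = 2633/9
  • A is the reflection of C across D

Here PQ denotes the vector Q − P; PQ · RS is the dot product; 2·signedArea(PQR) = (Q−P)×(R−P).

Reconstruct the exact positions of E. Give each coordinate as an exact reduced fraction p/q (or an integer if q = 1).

1. E_x = -26/3  [2·signedArea(EBA) = -6 ∩ ED · BA = -57]
2. E_y = 32/3  [2·signedArea(EBA) = -6 ∩ ED · BA = -57]
   → E = (-26/3, 32/3)

E = (-26/3, 32/3)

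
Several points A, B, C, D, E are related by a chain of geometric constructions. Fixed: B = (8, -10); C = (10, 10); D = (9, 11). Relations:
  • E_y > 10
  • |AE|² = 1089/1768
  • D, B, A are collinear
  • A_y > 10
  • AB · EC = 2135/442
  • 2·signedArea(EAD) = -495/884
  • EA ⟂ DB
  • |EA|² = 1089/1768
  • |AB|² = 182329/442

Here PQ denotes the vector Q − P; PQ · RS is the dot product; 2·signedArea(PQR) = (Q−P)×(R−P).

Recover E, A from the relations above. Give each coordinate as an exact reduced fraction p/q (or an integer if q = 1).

A = (3963/442, 4547/442)
E = (39/4, 41/4)

1. A_x = 3963/442  [line 21·x + -1·y + -178 = 0 ∩ |AB|² = 182329/442]
2. A_y = 4547/442  [line 21·x + -1·y + -178 = 0 ∩ |AB|² = 182329/442]
   → A = (3963/442, 4547/442)
3. E_x = 39/4  [2·signedArea(EAD) = -495/884 ∩ EA ⟂ DB]
4. E_y = 41/4  [2·signedArea(EAD) = -495/884 ∩ EA ⟂ DB]
   → E = (39/4, 41/4)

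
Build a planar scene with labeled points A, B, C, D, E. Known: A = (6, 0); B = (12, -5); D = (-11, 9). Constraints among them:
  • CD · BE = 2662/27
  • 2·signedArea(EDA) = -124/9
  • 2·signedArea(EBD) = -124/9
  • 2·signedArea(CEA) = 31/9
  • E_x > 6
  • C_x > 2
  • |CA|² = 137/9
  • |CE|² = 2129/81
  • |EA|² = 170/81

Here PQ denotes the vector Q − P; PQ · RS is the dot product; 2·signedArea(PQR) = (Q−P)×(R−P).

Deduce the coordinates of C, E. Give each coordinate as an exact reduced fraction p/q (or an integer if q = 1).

C = (7/3, 4/3)
E = (61/9, -11/9)

1. E_x = 61/9  [2·signedArea(EDA) = -124/9 ∩ 2·signedArea(EBD) = -124/9]
2. E_y = -11/9  [2·signedArea(EDA) = -124/9 ∩ 2·signedArea(EBD) = -124/9]
   → E = (61/9, -11/9)
3. C_x = 7/3  [2·signedArea(CEA) = 31/9 ∩ CD · BE = 2662/27]
4. C_y = 4/3  [2·signedArea(CEA) = 31/9 ∩ CD · BE = 2662/27]
   → C = (7/3, 4/3)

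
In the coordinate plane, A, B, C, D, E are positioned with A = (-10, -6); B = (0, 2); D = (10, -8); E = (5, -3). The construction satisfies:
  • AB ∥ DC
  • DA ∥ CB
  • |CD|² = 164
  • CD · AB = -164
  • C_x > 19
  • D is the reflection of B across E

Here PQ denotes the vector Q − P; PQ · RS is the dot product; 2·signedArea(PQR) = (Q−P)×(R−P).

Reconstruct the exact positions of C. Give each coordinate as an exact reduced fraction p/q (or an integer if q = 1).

1. C_x = 20  [DA ∥ CB ∩ AB ∥ DC]
2. C_y = 0  [DA ∥ CB ∩ AB ∥ DC]
   → C = (20, 0)

C = (20, 0)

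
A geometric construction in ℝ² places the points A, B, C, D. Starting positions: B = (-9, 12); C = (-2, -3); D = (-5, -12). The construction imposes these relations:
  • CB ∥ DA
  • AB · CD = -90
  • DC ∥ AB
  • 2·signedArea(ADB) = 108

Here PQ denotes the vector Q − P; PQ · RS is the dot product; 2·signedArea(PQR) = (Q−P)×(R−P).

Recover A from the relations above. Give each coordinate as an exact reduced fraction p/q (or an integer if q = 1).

A = (-12, 3)

1. A_x = -12  [DC ∥ AB ∩ CB ∥ DA]
2. A_y = 3  [DC ∥ AB ∩ CB ∥ DA]
   → A = (-12, 3)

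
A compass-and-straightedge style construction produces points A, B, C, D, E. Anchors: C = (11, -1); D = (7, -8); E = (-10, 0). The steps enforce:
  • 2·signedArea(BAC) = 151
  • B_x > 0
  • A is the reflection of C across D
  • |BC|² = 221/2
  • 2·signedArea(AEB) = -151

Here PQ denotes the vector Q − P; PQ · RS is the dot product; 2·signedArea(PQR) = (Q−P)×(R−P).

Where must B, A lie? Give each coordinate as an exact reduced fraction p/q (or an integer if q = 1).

A = (3, -15)
B = (1/2, -1/2)

1. A_x = 3  [A is the reflection of C across D]
2. A_y = -15  [A is the reflection of C across D]
   → A = (3, -15)
3. B_x = 1/2  [2·signedArea(BAC) = 151 ∩ 2·signedArea(AEB) = -151]
4. B_y = -1/2  [2·signedArea(BAC) = 151 ∩ 2·signedArea(AEB) = -151]
   → B = (1/2, -1/2)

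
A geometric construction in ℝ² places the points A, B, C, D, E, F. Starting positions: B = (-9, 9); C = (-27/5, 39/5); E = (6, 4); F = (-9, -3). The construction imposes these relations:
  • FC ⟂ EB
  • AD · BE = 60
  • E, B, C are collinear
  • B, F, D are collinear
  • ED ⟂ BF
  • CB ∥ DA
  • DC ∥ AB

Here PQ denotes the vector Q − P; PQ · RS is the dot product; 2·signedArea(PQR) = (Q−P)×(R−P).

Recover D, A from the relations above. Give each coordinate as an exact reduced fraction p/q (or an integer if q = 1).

A = (-63/5, 26/5)
D = (-9, 4)

1. D_x = -9  [B, F, D are collinear ∩ ED ⟂ BF]
2. D_y = 4  [B, F, D are collinear ∩ ED ⟂ BF]
   → D = (-9, 4)
3. A_x = -63/5  [DC ∥ AB ∩ CB ∥ DA]
4. A_y = 26/5  [DC ∥ AB ∩ CB ∥ DA]
   → A = (-63/5, 26/5)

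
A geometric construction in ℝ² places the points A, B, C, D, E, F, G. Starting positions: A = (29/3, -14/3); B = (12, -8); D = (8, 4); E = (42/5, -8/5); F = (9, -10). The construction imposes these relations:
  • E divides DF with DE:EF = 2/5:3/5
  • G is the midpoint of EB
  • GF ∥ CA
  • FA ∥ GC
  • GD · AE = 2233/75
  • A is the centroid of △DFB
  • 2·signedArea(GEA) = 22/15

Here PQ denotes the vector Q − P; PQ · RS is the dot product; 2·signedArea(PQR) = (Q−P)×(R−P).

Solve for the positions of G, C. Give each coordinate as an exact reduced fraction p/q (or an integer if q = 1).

1. G_x = 51/5  [G is the midpoint of EB]
2. G_y = -24/5  [G is the midpoint of EB]
   → G = (51/5, -24/5)
3. C_x = 163/15  [GF ∥ CA ∩ FA ∥ GC]
4. C_y = 8/15  [GF ∥ CA ∩ FA ∥ GC]
   → C = (163/15, 8/15)

C = (163/15, 8/15)
G = (51/5, -24/5)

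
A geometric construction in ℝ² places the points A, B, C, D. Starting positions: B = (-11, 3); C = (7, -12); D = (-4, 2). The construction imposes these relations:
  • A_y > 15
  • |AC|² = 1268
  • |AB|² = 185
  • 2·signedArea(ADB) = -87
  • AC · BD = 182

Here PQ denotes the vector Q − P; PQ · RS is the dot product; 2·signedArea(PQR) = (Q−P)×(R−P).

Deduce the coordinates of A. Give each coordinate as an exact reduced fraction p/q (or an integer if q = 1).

1. A_x = -15  [2·signedArea(ADB) = -87 ∩ AC · BD = 182]
2. A_y = 16  [2·signedArea(ADB) = -87 ∩ AC · BD = 182]
   → A = (-15, 16)

A = (-15, 16)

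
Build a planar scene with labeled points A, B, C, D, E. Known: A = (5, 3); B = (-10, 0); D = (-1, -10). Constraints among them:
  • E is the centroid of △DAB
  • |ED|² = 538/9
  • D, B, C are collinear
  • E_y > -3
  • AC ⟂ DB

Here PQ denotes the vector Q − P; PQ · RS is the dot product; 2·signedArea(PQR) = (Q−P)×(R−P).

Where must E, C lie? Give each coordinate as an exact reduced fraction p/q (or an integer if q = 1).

1. E_x = -2  [E is the centroid of △DAB]
2. E_y = -7/3  [E is the centroid of △DAB]
   → E = (-2, -7/3)
3. C_x = -865/181  [D, B, C are collinear ∩ AC ⟂ DB]
4. C_y = -1050/181  [D, B, C are collinear ∩ AC ⟂ DB]
   → C = (-865/181, -1050/181)

C = (-865/181, -1050/181)
E = (-2, -7/3)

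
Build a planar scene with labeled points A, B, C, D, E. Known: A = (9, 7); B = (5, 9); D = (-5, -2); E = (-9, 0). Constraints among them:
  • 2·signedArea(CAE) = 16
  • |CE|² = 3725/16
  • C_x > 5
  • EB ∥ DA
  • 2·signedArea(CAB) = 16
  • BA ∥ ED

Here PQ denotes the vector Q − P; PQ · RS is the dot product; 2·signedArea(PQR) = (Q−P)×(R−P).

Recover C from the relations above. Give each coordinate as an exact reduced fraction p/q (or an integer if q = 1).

C = (11/2, 19/4)

1. C_x = 11/2  [2·signedArea(CAE) = 16 ∩ 2·signedArea(CAB) = 16]
2. C_y = 19/4  [2·signedArea(CAE) = 16 ∩ 2·signedArea(CAB) = 16]
   → C = (11/2, 19/4)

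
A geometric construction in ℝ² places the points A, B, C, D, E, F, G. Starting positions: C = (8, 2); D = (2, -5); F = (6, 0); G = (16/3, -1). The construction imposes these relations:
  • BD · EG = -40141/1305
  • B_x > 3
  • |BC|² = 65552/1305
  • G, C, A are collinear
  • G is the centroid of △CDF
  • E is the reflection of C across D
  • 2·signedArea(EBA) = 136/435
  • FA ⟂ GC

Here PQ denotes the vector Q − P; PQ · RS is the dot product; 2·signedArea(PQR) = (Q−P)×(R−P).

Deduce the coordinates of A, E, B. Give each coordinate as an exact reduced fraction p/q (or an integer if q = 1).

1. A_x = 888/145  [G, C, A are collinear ∩ FA ⟂ GC]
2. A_y = -16/145  [G, C, A are collinear ∩ FA ⟂ GC]
   → A = (888/145, -16/145)
3. E_x = -4  [E is the reflection of C across D]
4. E_y = -12  [E is the reflection of C across D]
   → E = (-4, -12)
5. B_x = 1468/435  [BD · EG = -40141/1305 ∩ 2·signedArea(EBA) = 136/435]
6. B_y = -1466/435  [BD · EG = -40141/1305 ∩ 2·signedArea(EBA) = 136/435]
   → B = (1468/435, -1466/435)

A = (888/145, -16/145)
B = (1468/435, -1466/435)
E = (-4, -12)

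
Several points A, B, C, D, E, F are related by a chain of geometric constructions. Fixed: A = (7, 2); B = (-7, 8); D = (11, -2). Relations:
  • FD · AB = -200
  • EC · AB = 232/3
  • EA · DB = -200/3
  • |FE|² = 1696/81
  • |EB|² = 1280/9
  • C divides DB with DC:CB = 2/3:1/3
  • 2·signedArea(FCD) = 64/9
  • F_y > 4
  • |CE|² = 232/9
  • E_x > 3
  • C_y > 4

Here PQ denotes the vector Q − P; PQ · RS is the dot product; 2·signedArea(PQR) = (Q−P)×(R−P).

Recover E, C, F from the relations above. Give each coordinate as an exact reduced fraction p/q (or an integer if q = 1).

C = (-1, 14/3)
E = (11/3, 8/3)
F = (-1/3, 44/9)

1. C_x = -1  [C divides DB with DC:CB = 2/3:1/3]
2. C_y = 14/3  [C divides DB with DC:CB = 2/3:1/3]
   → C = (-1, 14/3)
3. F_x = -1/3  [2·signedArea(FCD) = 64/9 ∩ FD · AB = -200]
4. F_y = 44/9  [2·signedArea(FCD) = 64/9 ∩ FD · AB = -200]
   → F = (-1/3, 44/9)
5. E_x = 11/3  [EC · AB = 232/3 ∩ EA · DB = -200/3]
6. E_y = 8/3  [EC · AB = 232/3 ∩ EA · DB = -200/3]
   → E = (11/3, 8/3)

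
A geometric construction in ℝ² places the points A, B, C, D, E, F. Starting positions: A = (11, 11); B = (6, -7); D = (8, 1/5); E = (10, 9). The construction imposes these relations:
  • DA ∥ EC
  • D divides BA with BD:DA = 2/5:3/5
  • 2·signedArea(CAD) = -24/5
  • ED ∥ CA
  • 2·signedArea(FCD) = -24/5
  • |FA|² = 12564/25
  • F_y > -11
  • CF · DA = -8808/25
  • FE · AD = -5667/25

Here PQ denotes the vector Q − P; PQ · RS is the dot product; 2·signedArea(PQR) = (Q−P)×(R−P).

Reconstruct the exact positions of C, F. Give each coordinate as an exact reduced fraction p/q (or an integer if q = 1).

1. C_x = 13  [ED ∥ CA ∩ DA ∥ EC]
2. C_y = 99/5  [ED ∥ CA ∩ DA ∥ EC]
   → C = (13, 99/5)
3. F_x = 5  [2·signedArea(FCD) = -24/5 ∩ FE · AD = -5667/25]
4. F_y = -53/5  [2·signedArea(FCD) = -24/5 ∩ FE · AD = -5667/25]
   → F = (5, -53/5)

C = (13, 99/5)
F = (5, -53/5)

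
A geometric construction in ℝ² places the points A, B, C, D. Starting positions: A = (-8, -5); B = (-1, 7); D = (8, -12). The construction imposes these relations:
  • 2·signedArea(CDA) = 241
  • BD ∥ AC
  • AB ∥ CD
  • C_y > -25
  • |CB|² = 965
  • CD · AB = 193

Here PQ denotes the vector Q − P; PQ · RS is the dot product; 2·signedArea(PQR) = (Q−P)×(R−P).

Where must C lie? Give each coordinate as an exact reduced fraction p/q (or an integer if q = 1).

C = (1, -24)

1. C_x = 1  [AB ∥ CD ∩ BD ∥ AC]
2. C_y = -24  [AB ∥ CD ∩ BD ∥ AC]
   → C = (1, -24)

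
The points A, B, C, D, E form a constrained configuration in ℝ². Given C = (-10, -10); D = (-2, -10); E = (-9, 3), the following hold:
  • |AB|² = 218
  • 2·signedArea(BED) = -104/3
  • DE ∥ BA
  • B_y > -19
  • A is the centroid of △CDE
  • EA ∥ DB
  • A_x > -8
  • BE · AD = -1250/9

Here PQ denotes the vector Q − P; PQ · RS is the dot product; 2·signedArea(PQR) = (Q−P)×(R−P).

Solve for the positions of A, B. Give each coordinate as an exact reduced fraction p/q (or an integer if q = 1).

1. A_x = -7  [A is the centroid of △CDE]
2. A_y = -17/3  [A is the centroid of △CDE]
   → A = (-7, -17/3)
3. B_x = 0  [DE ∥ BA ∩ EA ∥ DB]
4. B_y = -56/3  [DE ∥ BA ∩ EA ∥ DB]
   → B = (0, -56/3)

A = (-7, -17/3)
B = (0, -56/3)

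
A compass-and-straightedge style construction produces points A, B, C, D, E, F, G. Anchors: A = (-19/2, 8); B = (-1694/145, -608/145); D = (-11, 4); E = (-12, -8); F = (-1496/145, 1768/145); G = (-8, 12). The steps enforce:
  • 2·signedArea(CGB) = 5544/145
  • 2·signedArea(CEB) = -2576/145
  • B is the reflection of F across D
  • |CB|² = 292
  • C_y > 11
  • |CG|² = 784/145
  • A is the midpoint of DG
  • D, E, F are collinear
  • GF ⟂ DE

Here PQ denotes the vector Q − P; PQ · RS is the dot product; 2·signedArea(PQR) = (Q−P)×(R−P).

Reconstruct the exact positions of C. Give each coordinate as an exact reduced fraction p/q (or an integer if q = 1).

1. C_x = -824/145  [2·signedArea(CGB) = 5544/145 ∩ 2·signedArea(CEB) = -2576/145]
2. C_y = 1712/145  [2·signedArea(CGB) = 5544/145 ∩ 2·signedArea(CEB) = -2576/145]
   → C = (-824/145, 1712/145)

C = (-824/145, 1712/145)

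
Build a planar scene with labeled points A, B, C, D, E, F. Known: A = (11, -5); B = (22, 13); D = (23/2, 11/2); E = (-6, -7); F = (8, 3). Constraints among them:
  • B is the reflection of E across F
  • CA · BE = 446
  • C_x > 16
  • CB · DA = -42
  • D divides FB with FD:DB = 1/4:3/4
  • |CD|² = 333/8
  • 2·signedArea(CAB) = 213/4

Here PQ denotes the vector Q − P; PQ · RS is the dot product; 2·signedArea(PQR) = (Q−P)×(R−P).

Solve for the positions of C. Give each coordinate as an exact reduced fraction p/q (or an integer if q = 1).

C = (67/4, 37/4)

1. C_x = 67/4  [2·signedArea(CAB) = 213/4 ∩ CA · BE = 446]
2. C_y = 37/4  [2·signedArea(CAB) = 213/4 ∩ CA · BE = 446]
   → C = (67/4, 37/4)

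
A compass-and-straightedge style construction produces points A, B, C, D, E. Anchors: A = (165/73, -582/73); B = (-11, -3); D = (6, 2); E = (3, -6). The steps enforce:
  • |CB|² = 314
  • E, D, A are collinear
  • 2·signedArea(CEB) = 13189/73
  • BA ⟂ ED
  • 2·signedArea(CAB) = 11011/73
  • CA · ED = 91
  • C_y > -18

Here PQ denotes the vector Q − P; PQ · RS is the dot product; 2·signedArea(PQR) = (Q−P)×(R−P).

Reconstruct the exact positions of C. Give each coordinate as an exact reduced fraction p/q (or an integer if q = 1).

1. C_x = -108/73  [2·signedArea(CEB) = 13189/73 ∩ 2·signedArea(CAB) = 11011/73]
2. C_y = -1310/73  [2·signedArea(CEB) = 13189/73 ∩ 2·signedArea(CAB) = 11011/73]
   → C = (-108/73, -1310/73)

C = (-108/73, -1310/73)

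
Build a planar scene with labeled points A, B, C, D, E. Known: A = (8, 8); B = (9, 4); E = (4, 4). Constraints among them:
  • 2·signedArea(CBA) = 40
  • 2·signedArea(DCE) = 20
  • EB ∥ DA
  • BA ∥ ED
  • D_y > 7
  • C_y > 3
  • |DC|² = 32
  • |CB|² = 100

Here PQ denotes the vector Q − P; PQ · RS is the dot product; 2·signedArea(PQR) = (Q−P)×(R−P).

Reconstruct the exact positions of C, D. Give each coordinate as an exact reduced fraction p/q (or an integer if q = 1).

C = (-1, 4)
D = (3, 8)

1. C_x = -1  [line -4·x + -1·y + 0 = 0 ∩ |CB|² = 100]
2. C_y = 4  [line -4·x + -1·y + 0 = 0 ∩ |CB|² = 100]
   → C = (-1, 4)
3. D_x = 3  [EB ∥ DA ∩ BA ∥ ED]
4. D_y = 8  [EB ∥ DA ∩ BA ∥ ED]
   → D = (3, 8)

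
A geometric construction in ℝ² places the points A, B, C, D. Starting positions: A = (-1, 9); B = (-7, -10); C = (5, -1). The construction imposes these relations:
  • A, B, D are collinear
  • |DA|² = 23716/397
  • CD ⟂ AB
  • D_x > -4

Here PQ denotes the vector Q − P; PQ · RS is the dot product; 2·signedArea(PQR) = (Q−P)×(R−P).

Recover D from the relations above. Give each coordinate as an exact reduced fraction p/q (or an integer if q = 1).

1. D_x = -1321/397  [A, B, D are collinear ∩ CD ⟂ AB]
2. D_y = 647/397  [A, B, D are collinear ∩ CD ⟂ AB]
   → D = (-1321/397, 647/397)

D = (-1321/397, 647/397)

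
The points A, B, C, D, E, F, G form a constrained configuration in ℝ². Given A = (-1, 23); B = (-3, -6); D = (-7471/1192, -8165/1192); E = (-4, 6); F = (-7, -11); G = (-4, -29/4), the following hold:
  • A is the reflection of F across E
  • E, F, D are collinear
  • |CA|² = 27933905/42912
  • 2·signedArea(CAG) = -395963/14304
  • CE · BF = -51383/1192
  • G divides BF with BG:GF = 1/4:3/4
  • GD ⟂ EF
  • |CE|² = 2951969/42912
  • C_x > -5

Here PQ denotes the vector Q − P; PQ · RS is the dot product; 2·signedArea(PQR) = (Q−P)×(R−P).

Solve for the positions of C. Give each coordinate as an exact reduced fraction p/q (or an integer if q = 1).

C = (-15815/3576, -8165/3576)

1. C_x = -15815/3576  [CE · BF = -51383/1192 ∩ 2·signedArea(CAG) = -395963/14304]
2. C_y = -8165/3576  [CE · BF = -51383/1192 ∩ 2·signedArea(CAG) = -395963/14304]
   → C = (-15815/3576, -8165/3576)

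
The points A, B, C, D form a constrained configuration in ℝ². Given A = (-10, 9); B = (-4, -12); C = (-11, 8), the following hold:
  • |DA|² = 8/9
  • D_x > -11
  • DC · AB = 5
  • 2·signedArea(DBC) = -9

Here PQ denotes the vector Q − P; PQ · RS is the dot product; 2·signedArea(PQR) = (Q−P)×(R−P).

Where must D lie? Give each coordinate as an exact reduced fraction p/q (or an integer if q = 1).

1. D_x = -32/3  [2·signedArea(DBC) = -9 ∩ DC · AB = 5]
2. D_y = 25/3  [2·signedArea(DBC) = -9 ∩ DC · AB = 5]
   → D = (-32/3, 25/3)

D = (-32/3, 25/3)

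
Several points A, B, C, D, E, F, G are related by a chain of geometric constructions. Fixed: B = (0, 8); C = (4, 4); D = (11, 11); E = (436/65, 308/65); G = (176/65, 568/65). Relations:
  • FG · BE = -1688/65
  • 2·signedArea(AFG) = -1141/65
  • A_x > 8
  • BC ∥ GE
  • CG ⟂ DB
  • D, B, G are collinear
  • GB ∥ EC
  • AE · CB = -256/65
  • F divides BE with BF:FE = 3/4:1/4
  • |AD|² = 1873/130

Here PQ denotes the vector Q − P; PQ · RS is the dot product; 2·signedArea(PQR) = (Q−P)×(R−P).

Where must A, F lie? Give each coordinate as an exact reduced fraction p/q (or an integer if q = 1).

A = (1151/130, 1023/130)
F = (327/65, 361/65)

1. F_x = 327/65  [F divides BE with BF:FE = 3/4:1/4]
2. F_y = 361/65  [F divides BE with BF:FE = 3/4:1/4]
   → F = (327/65, 361/65)
3. A_x = 1151/130  [AE · CB = -256/65 ∩ 2·signedArea(AFG) = -1141/65]
4. A_y = 1023/130  [AE · CB = -256/65 ∩ 2·signedArea(AFG) = -1141/65]
   → A = (1151/130, 1023/130)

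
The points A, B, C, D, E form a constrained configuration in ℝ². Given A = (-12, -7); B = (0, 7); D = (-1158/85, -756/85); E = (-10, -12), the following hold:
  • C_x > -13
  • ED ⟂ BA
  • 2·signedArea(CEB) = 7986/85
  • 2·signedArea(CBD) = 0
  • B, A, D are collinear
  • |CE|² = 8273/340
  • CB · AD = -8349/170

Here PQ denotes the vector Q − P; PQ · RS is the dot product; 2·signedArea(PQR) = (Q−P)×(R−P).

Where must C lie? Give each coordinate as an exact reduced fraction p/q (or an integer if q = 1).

C = (-1089/85, -1351/170)

1. C_x = -1089/85  [2·signedArea(CBD) = 0 ∩ 2·signedArea(CEB) = 7986/85]
2. C_y = -1351/170  [2·signedArea(CBD) = 0 ∩ 2·signedArea(CEB) = 7986/85]
   → C = (-1089/85, -1351/170)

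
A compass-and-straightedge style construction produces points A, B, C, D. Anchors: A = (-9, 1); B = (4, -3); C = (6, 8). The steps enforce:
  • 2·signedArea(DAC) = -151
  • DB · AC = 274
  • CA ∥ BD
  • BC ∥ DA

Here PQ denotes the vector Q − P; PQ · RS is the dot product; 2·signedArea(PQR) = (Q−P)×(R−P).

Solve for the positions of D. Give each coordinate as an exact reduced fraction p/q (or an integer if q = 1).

D = (-11, -10)

1. D_x = -11  [BC ∥ DA ∩ CA ∥ BD]
2. D_y = -10  [BC ∥ DA ∩ CA ∥ BD]
   → D = (-11, -10)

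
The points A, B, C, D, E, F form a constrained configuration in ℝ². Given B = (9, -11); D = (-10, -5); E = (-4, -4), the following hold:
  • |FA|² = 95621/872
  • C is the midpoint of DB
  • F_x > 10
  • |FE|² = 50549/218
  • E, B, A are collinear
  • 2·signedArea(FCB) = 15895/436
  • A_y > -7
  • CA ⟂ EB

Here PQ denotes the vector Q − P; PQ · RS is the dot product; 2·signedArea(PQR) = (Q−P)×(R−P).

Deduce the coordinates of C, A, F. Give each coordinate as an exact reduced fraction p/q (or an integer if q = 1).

1. C_x = -1/2  [C is the midpoint of DB]
2. C_y = -8  [C is the midpoint of DB]
   → C = (-1/2, -8)
3. A_x = 167/436  [E, B, A are collinear ∩ CA ⟂ EB]
4. A_y = -2773/436  [E, B, A are collinear ∩ CA ⟂ EB]
   → A = (167/436, -2773/436)
5. F_x = 2347/218  [line 3·x + 19/2·y + 17895/436 = 0 ∩ |FE|² = 50549/218]
6. F_y = -1683/218  [line 3·x + 19/2·y + 17895/436 = 0 ∩ |FE|² = 50549/218]
   → F = (2347/218, -1683/218)

A = (167/436, -2773/436)
C = (-1/2, -8)
F = (2347/218, -1683/218)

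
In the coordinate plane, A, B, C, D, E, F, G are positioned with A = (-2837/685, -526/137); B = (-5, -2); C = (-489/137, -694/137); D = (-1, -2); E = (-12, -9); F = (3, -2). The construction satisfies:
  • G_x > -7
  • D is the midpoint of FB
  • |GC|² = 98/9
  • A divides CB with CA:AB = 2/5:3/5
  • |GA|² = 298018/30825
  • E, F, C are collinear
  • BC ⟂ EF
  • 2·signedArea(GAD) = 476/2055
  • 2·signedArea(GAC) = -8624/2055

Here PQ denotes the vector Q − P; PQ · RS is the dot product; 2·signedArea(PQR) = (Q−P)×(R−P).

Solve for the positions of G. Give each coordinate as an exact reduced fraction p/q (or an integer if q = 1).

G = (-2818/411, -2201/411)

1. G_x = -2818/411  [2·signedArea(GAC) = -8624/2055 ∩ 2·signedArea(GAD) = 476/2055]
2. G_y = -2201/411  [2·signedArea(GAC) = -8624/2055 ∩ 2·signedArea(GAD) = 476/2055]
   → G = (-2818/411, -2201/411)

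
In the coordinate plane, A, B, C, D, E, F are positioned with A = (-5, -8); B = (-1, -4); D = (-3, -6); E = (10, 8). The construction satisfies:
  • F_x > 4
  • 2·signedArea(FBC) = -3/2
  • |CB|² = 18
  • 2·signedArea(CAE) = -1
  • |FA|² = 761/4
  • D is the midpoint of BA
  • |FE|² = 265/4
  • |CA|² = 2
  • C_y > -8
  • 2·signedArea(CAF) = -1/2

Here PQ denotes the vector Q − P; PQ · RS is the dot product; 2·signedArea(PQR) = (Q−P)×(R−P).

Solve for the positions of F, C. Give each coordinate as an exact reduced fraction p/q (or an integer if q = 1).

1. C_x = -4  [line -16·x + 15·y + 41 = 0 ∩ |CA|² = 2]
2. C_y = -7  [line -16·x + 15·y + 41 = 0 ∩ |CA|² = 2]
   → C = (-4, -7)
3. F_x = 9/2  [line 3·x + -3·y + -15/2 = 0 ∩ |FA|² = 761/4]
4. F_y = 2  [line 3·x + -3·y + -15/2 = 0 ∩ |FA|² = 761/4]
   → F = (9/2, 2)

C = (-4, -7)
F = (9/2, 2)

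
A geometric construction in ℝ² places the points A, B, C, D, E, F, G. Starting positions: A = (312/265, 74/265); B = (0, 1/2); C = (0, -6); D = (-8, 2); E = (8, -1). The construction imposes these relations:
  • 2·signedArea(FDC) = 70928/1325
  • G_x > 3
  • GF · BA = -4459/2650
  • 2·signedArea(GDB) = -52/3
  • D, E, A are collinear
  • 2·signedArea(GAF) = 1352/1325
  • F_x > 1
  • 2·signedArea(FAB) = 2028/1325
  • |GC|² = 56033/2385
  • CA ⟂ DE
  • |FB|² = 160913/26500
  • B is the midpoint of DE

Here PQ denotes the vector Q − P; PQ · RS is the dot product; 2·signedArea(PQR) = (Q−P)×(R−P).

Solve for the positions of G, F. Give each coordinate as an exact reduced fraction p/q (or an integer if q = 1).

1. G_x = 2432/795  [line 3/2·x + 8·y + 40/3 = 0 ∩ |GC|² = 56033/2385]
2. G_y = -1781/795  [line 3/2·x + 8·y + 40/3 = 0 ∩ |GC|² = 56033/2385]
   → G = (2432/795, -1781/795)
3. F_x = 2432/1325  [2·signedArea(FAB) = 2028/1325 ∩ 2·signedArea(FDC) = 70928/1325]
4. F_y = -1516/1325  [2·signedArea(FAB) = 2028/1325 ∩ 2·signedArea(FDC) = 70928/1325]
   → F = (2432/1325, -1516/1325)

F = (2432/1325, -1516/1325)
G = (2432/795, -1781/795)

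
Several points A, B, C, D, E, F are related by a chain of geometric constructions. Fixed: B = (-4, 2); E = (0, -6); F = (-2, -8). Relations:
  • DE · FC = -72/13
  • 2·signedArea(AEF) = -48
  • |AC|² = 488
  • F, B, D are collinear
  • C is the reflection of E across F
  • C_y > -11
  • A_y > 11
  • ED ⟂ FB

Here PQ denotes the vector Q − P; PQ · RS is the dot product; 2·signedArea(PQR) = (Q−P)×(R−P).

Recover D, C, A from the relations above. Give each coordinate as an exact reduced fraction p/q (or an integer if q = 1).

A = (-6, 12)
C = (-4, -10)
D = (-30/13, -84/13)

1. D_x = -30/13  [F, B, D are collinear ∩ ED ⟂ FB]
2. D_y = -84/13  [F, B, D are collinear ∩ ED ⟂ FB]
   → D = (-30/13, -84/13)
3. C_x = -4  [C is the reflection of E across F]
4. C_y = -10  [C is the reflection of E across F]
   → C = (-4, -10)
5. A_x = -6  [line 2·x + -2·y + 36 = 0 ∩ |AC|² = 488]
6. A_y = 12  [line 2·x + -2·y + 36 = 0 ∩ |AC|² = 488]
   → A = (-6, 12)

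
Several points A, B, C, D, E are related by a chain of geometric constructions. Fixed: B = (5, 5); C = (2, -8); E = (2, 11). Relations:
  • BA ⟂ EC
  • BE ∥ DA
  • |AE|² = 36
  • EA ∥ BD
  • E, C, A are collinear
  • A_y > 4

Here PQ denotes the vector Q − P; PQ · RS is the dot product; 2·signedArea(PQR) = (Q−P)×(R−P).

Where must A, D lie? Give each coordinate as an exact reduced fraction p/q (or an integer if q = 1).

A = (2, 5)
D = (5, -1)

1. A_x = 2  [E, C, A are collinear ∩ BA ⟂ EC]
2. A_y = 5  [E, C, A are collinear ∩ BA ⟂ EC]
   → A = (2, 5)
3. D_x = 5  [BE ∥ DA ∩ EA ∥ BD]
4. D_y = -1  [BE ∥ DA ∩ EA ∥ BD]
   → D = (5, -1)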